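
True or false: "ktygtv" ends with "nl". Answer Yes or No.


Input string: 'ktygtv'
Suffix to check: 'nl'
Last 2 characters of input: 'tv'
Match: False
Result: No


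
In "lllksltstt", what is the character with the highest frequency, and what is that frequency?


Input: 'lllksltstt'
Operation: tally each character
Counts: 'k':1, 'l':4, 's':2, 't':3
Maximum: 'l' appears 4 times


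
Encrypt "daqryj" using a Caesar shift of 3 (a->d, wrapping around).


Input: 'daqryj', shift = 3
Operation: for each letter, (position + 3) mod 26
Mapping: 'd'(3+3=6)->'g', 'a'(0+3=3)->'d', 'q'(16+3=19)->'t', 'r'(17+3=20)->'u', 'y'(24+3=27, 27 mod 26=1)->'b', 'j'(9+3=12)->'m'
Result: gdtubm


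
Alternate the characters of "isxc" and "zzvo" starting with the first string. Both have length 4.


String 1: 'isxc'
String 2: 'zzvo'
Operation: alternate characters
Pairs: 'i'+'z', 's'+'z', 'x'+'v', 'c'+'o'
Result: izszxvco


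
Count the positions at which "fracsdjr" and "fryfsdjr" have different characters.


String 1: 'fracsdjr'
String 2: 'fryfsdjr'
Compare each position: pos 0: 'f'=='f', pos 1: 'r'=='r', pos 2: 'a'!='y', pos 3: 'c'!='f', pos 4: 's'=='s', pos 5: 'd'=='d', pos 6: 'j'=='j', pos 7: 'r'=='r'
Differing positions: 2
Hamming distance: 2


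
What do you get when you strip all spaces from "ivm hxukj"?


Input string: 'ivm hxukj'
Operation: remove all spaces
Words: 'ivm', 'hxukj'
Join without spaces: ivmhxukj


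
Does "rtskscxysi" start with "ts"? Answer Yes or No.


Input string: 'rtskscxysi'
Prefix to check: 'ts'
First 2 characters of input: 'rt'
Match: False
Result: No


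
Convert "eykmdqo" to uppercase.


Input string: 'eykmdqo'
Operation: convert each letter to uppercase
Mapping: 'e'->'E', 'y'->'Y', 'k'->'K', 'm'->'M', 'd'->'D', 'q'->'Q', 'o'->'O'
Result: EYKMDQO


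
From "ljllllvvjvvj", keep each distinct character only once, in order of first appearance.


Input: 'ljllllvvjvvj'
Operation: keep first occurrence of each character
Scan: s[0]='l' new -> keep; s[1]='j' new -> keep; s[2]='l' seen -> skip; s[3]='l' seen -> skip; s[4]='l' seen -> skip; s[5]='l' seen -> skip; s[6]='v' new -> keep; s[7]='v' seen -> skip; s[8]='j' seen -> skip; s[9]='v' seen -> skip; s[10]='v' seen -> skip; s[11]='j' seen -> skip
Result: ljv


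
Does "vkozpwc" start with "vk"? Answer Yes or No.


Input string: 'vkozpwc'
Prefix to check: 'vk'
First 2 characters of input: 'vk'
Match: True
Result: Yes


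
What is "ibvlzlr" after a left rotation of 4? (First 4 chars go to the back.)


Input: 'ibvlzlr', shift = 4
Operation: split at index 4 and swap parts
Front part s[0:4] = 'ibvl'
Back part s[4:] = 'zlr'
Rotated = back + front = 'zlr' + 'ibvl'
Result: zlribvl


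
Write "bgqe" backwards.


Input string: 'bgqe'
Operation: reverse character order
Original order: 'b' -> 'g' -> 'q' -> 'e'
Reversed order: 'e' -> 'q' -> 'g' -> 'b'
Result: eqgb


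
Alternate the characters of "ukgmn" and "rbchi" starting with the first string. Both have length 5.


String 1: 'ukgmn'
String 2: 'rbchi'
Operation: alternate characters
Pairs: 'u'+'r', 'k'+'b', 'g'+'c', 'm'+'h', 'n'+'i'
Result: urkbgcmhni


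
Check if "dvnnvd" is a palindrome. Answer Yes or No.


Input string: 'dvnnvd'
Reversed: 'dvnnvd'
Compare pairs: s[0]='d' vs s[5]='d' (match), s[1]='v' vs s[4]='v' (match), s[2]='n' vs s[3]='n' (match)
Palindrome: Yes


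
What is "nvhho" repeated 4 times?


Input string: 'nvhho'
Operation: repeat 4 times
Concatenation: 'nvhho' + 'nvhho' + 'nvhho' + 'nvhho'
Result: nvhhonvhhonvhhonvhho


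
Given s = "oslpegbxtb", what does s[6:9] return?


Input string: 'oslpegbxtb'
Operation: slice [6:9]
Extract characters: s[6]='b', s[7]='x', s[8]='t'
Result: bxt


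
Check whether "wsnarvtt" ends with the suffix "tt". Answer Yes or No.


Input string: 'wsnarvtt'
Suffix to check: 'tt'
Last 2 characters of input: 'tt'
Match: True
Result: Yes


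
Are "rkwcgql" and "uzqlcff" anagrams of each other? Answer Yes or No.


String 1: 'rkwcgql' -> sorted: 'cgklqrw'
String 2: 'uzqlcff' -> sorted: 'cfflquz'
Compare sorted forms: 'cgklqrw' != 'cfflquz'
Anagram: No


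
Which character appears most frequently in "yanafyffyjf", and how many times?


Input: 'yanafyffyjf'
Operation: tally each character
Counts: 'a':2, 'f':4, 'j':1, 'n':1, 'y':3
Maximum: 'f' appears 4 times


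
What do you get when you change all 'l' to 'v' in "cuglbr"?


Input string: 'cuglbr'
Operation: replace 'l' with 'v'
Positions of 'l': 3
After replacement: cugvbr


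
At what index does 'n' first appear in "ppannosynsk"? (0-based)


Input string: 'ppannosynsk'
Target: 'n'
Scanning left to right: s[0]='p', s[1]='p', s[2]='a', s[3]='n'
First match at index: 3


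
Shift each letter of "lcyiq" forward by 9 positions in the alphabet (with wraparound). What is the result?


Input: 'lcyiq', shift = 9
Operation: for each letter, (position + 9) mod 26
Mapping: 'l'(11+9=20)->'u', 'c'(2+9=11)->'l', 'y'(24+9=33, 33 mod 26=7)->'h', 'i'(8+9=17)->'r', 'q'(16+9=25)->'z'
Result: ulhrz


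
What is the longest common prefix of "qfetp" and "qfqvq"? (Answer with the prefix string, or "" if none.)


String 1: 'qfetp'
String 2: 'qfqvq'
Compare position by position:
pos 0: 'q' vs 'q' match
pos 1: 'f' vs 'f' match
pos 2: 'e' vs 'q' differ -> stop
Longest common prefix: "qf" (length 2)


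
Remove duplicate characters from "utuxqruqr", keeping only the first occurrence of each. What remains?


Input: 'utuxqruqr'
Operation: keep first occurrence of each character
Scan: s[0]='u' new -> keep; s[1]='t' new -> keep; s[2]='u' seen -> skip; s[3]='x' new -> keep; s[4]='q' new -> keep; s[5]='r' new -> keep; s[6]='u' seen -> skip; s[7]='q' seen -> skip; s[8]='r' seen -> skip
Result: utxqr


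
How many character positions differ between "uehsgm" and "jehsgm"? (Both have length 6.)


String 1: 'uehsgm'
String 2: 'jehsgm'
Compare each position: pos 0: 'u'!='j', pos 1: 'e'=='e', pos 2: 'h'=='h', pos 3: 's'=='s', pos 4: 'g'=='g', pos 5: 'm'=='m'
Differing positions: 1
Hamming distance: 1


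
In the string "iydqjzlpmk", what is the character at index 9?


Input string: 'iydqjzlpmk'
Operation: get character at index 9
Index mapping: s[0]='i', s[1]='y', s[2]='d', s[3]='q', s[4]='j', s[5]='z', s[6]='l', s[7]='p', s[8]='m', s[9]='k'
Result: 'k'


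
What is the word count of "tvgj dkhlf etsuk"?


Input string: 'tvgj dkhlf etsuk'
Operation: split by spaces
Words found: 'tvgj', 'dkhlf', 'etsuk'
Word count: 3


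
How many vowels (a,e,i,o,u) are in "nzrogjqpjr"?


Input string: 'nzrogjqpjr'
Operation: count vowels (a, e, i, o, u)
Scan: s[0]='n', s[1]='z', s[2]='r', s[3]='o' (vowel), s[4]='g', s[5]='j', s[6]='q', s[7]='p', s[8]='j', s[9]='r'
Vowels found: 1
Result: 1


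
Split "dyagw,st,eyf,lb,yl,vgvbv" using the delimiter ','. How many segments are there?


Input string: 'dyagw,st,eyf,lb,yl,vgvbv'
Delimiter: ','
Split result: 'dyagw', 'st', 'eyf', 'lb', 'yl', 'vgvbv'
Number of parts: 6


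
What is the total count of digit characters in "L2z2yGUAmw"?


Input string: 'L2z2yGUAmw'
Operation: count digit characters (0-9)
Scan: 'L', '2'(digit), 'z', '2'(digit), 'y', 'G', 'U', 'A', 'm', 'w'
Digits found: 2
Result: 2


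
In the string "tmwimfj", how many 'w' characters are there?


Input string: 'tmwimfj'
Target character: 'w'
Scan each position: s[2]='w'
Matches found at indices: 2
Total: 1


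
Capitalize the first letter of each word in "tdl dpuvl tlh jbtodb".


Input string: 'tdl dpuvl tlh jbtodb'
Operation: capitalize first letter of each word
Word transformations: 'tdl'->'Tdl', 'dpuvl'->'Dpuvl', 'tlh'->'Tlh', 'jbtodb'->'Jbtodb'
Result: Tdl Dpuvl Tlh Jbtodb


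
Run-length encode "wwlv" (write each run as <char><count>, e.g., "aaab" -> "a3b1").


Input: 'wwlv'
Operation: identify consecutive runs
Runs: 'ww' -> w2, 'l' -> l1, 'v' -> v1
Encoded: w2l1v1


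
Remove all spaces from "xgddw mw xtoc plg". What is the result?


Input string: 'xgddw mw xtoc plg'
Operation: remove all spaces
Words: 'xgddw', 'mw', 'xtoc', 'plg'
Join without spaces: xgddwmwxtocplg


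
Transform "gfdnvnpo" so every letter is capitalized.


Input string: 'gfdnvnpo'
Operation: convert each letter to uppercase
Mapping: 'g'->'G', 'f'->'F', 'd'->'D', 'n'->'N', 'v'->'V', 'n'->'N', 'p'->'P', 'o'->'O'
Result: GFDNVNPO


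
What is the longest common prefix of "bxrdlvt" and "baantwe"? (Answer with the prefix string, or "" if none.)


String 1: 'bxrdlvt'
String 2: 'baantwe'
Compare position by position:
pos 0: 'b' vs 'b' match
pos 1: 'x' vs 'a' differ -> stop
Longest common prefix: "b" (length 1)


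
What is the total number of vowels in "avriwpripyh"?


Input string: 'avriwpripyh'
Operation: count vowels (a, e, i, o, u)
Scan: s[0]='a' (vowel), s[1]='v', s[2]='r', s[3]='i' (vowel), s[4]='w', s[5]='p', s[6]='r', s[7]='i' (vowel), s[8]='p', s[9]='y', s[10]='h'
Vowels found: 3
Result: 3


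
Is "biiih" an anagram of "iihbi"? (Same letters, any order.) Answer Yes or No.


String 1: 'iihbi' -> sorted: 'bhiii'
String 2: 'biiih' -> sorted: 'bhiii'
Compare sorted forms: 'bhiii' == 'bhiii'
Anagram: Yes


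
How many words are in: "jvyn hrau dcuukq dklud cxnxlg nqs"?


Input string: 'jvyn hrau dcuukq dklud cxnxlg nqs'
Operation: split by spaces
Words found: 'jvyn', 'hrau', 'dcuukq', 'dklud', 'cxnxlg', 'nqs'
Word count: 6


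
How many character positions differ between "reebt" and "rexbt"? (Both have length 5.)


String 1: 'reebt'
String 2: 'rexbt'
Compare each position: pos 0: 'r'=='r', pos 1: 'e'=='e', pos 2: 'e'!='x', pos 3: 'b'=='b', pos 4: 't'=='t'
Differing positions: 1
Hamming distance: 1


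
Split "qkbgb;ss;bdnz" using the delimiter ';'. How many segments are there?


Input string: 'qkbgb;ss;bdnz'
Delimiter: ';'
Split result: 'qkbgb', 'ss', 'bdnz'
Number of parts: 3


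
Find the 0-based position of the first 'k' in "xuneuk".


Input string: 'xuneuk'
Target: 'k'
Scanning left to right: s[0]='x', s[1]='u', s[2]='n', s[3]='e', s[4]='u', s[5]='k'
First match at index: 5


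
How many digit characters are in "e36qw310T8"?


Input string: 'e36qw310T8'
Operation: count digit characters (0-9)
Scan: 'e', '3'(digit), '6'(digit), 'q', 'w', '3'(digit), '1'(digit), '0'(digit), 'T', '8'(digit)
Digits found: 6
Result: 6


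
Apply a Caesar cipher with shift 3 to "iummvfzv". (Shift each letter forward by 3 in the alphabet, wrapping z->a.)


Input: 'iummvfzv', shift = 3
Operation: for each letter, (position + 3) mod 26
Mapping: 'i'(8+3=11)->'l', 'u'(20+3=23)->'x', 'm'(12+3=15)->'p', 'm'(12+3=15)->'p', 'v'(21+3=24)->'y', 'f'(5+3=8)->'i', 'z'(25+3=28, 28 mod 26=2)->'c', 'v'(21+3=24)->'y'
Result: lxppyicy


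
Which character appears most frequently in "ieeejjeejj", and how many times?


Input: 'ieeejjeejj'
Operation: tally each character
Counts: 'e':5, 'i':1, 'j':4
Maximum: 'e' appears 5 times


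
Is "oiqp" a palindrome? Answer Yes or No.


Input string: 'oiqp'
Reversed: 'pqio'
Compare pairs: s[0]='o' vs s[3]='p' (mismatch), s[1]='i' vs s[2]='q' (mismatch)
Palindrome: No


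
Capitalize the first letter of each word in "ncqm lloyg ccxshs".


Input string: 'ncqm lloyg ccxshs'
Operation: capitalize first letter of each word
Word transformations: 'ncqm'->'Ncqm', 'lloyg'->'Lloyg', 'ccxshs'->'Ccxshs'
Result: Ncqm Lloyg Ccxshs


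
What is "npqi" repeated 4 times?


Input string: 'npqi'
Operation: repeat 4 times
Concatenation: 'npqi' + 'npqi' + 'npqi' + 'npqi'
Result: npqinpqinpqinpqi


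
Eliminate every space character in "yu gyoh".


Input string: 'yu gyoh'
Operation: remove all spaces
Words: 'yu', 'gyoh'
Join without spaces: yugyoh


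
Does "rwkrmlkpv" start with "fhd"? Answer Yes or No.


Input string: 'rwkrmlkpv'
Prefix to check: 'fhd'
First 3 characters of input: 'rwk'
Match: False
Result: No


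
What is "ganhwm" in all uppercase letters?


Input string: 'ganhwm'
Operation: convert each letter to uppercase
Mapping: 'g'->'G', 'a'->'A', 'n'->'N', 'h'->'H', 'w'->'W', 'm'->'M'
Result: GANHWM


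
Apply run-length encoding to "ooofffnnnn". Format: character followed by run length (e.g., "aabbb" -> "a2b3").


Input: 'ooofffnnnn'
Operation: identify consecutive runs
Runs: 'ooo' -> o3, 'fff' -> f3, 'nnnn' -> n4
Encoded: o3f3n4


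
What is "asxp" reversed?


Input string: 'asxp'
Operation: reverse character order
Original order: 'a' -> 's' -> 'x' -> 'p'
Reversed order: 'p' -> 'x' -> 's' -> 'a'
Result: pxsa


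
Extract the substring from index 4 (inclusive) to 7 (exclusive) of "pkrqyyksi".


Input string: 'pkrqyyksi'
Operation: slice [4:7]
Extract characters: s[4]='y', s[5]='y', s[6]='k'
Result: yyk


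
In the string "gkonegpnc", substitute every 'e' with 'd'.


Input string: 'gkonegpnc'
Operation: replace 'e' with 'd'
Positions of 'e': 4
After replacement: gkondgpnc


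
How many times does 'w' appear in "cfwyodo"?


Input string: 'cfwyodo'
Target character: 'w'
Scan each position: s[2]='w'
Matches found at indices: 2
Total: 1


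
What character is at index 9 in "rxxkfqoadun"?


Input string: 'rxxkfqoadun'
Operation: get character at index 9
Index mapping: s[0]='r', s[1]='x', s[2]='x', s[3]='k', s[4]='f', s[5]='q', s[6]='o', s[7]='a', s[8]='d', s[9]='u'
Result: 'u'


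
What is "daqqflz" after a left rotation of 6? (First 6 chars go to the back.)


Input: 'daqqflz', shift = 6
Operation: split at index 6 and swap parts
Front part s[0:6] = 'daqqfl'
Back part s[6:] = 'z'
Rotated = back + front = 'z' + 'daqqfl'
Result: zdaqqfl


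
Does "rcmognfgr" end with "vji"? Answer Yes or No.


Input string: 'rcmognfgr'
Suffix to check: 'vji'
Last 3 characters of input: 'fgr'
Match: False
Result: No


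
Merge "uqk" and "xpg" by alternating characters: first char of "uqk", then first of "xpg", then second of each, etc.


String 1: 'uqk'
String 2: 'xpg'
Operation: alternate characters
Pairs: 'u'+'x', 'q'+'p', 'k'+'g'
Result: uxqpkg


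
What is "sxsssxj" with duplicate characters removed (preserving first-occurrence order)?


Input: 'sxsssxj'
Operation: keep first occurrence of each character
Scan: s[0]='s' new -> keep; s[1]='x' new -> keep; s[2]='s' seen -> skip; s[3]='s' seen -> skip; s[4]='s' seen -> skip; s[5]='x' seen -> skip; s[6]='j' new -> keep
Result: sxj


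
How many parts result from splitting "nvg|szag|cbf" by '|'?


Input string: 'nvg|szag|cbf'
Delimiter: '|'
Split result: 'nvg', 'szag', 'cbf'
Number of parts: 3


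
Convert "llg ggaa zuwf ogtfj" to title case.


Input string: 'llg ggaa zuwf ogtfj'
Operation: capitalize first letter of each word
Word transformations: 'llg'->'Llg', 'ggaa'->'Ggaa', 'zuwf'->'Zuwf', 'ogtfj'->'Ogtfj'
Result: Llg Ggaa Zuwf Ogtfj


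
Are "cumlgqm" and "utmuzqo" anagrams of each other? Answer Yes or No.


String 1: 'cumlgqm' -> sorted: 'cglmmqu'
String 2: 'utmuzqo' -> sorted: 'moqtuuz'
Compare sorted forms: 'cglmmqu' != 'moqtuuz'
Anagram: No


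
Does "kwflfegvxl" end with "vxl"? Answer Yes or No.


Input string: 'kwflfegvxl'
Suffix to check: 'vxl'
Last 3 characters of input: 'vxl'
Match: True
Result: Yes


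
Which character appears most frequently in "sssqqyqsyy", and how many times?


Input: 'sssqqyqsyy'
Operation: tally each character
Counts: 'q':3, 's':4, 'y':3
Maximum: 's' appears 4 times


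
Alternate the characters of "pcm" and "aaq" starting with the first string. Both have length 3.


String 1: 'pcm'
String 2: 'aaq'
Operation: alternate characters
Pairs: 'p'+'a', 'c'+'a', 'm'+'q'
Result: pacamq


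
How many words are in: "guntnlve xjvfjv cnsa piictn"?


Input string: 'guntnlve xjvfjv cnsa piictn'
Operation: split by spaces
Words found: 'guntnlve', 'xjvfjv', 'cnsa', 'piictn'
Word count: 4


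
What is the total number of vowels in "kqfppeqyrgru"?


Input string: 'kqfppeqyrgru'
Operation: count vowels (a, e, i, o, u)
Scan: s[0]='k', s[1]='q', s[2]='f', s[3]='p', s[4]='p', s[5]='e' (vowel), s[6]='q', s[7]='y', s[8]='r', s[9]='g', s[10]='r', s[11]='u' (vowel)
Vowels found: 2
Result: 2


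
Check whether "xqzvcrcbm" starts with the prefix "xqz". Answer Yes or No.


Input string: 'xqzvcrcbm'
Prefix to check: 'xqz'
First 3 characters of input: 'xqz'
Match: True
Result: Yes


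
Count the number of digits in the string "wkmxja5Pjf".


Input string: 'wkmxja5Pjf'
Operation: count digit characters (0-9)
Scan: 'w', 'k', 'm', 'x', 'j', 'a', '5'(digit), 'P', 'j', 'f'
Digits found: 1
Result: 1


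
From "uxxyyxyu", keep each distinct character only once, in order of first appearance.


Input: 'uxxyyxyu'
Operation: keep first occurrence of each character
Scan: s[0]='u' new -> keep; s[1]='x' new -> keep; s[2]='x' seen -> skip; s[3]='y' new -> keep; s[4]='y' seen -> skip; s[5]='x' seen -> skip; s[6]='y' seen -> skip; s[7]='u' seen -> skip
Result: uxy


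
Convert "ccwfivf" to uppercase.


Input string: 'ccwfivf'
Operation: convert each letter to uppercase
Mapping: 'c'->'C', 'c'->'C', 'w'->'W', 'f'->'F', 'i'->'I', 'v'->'V', 'f'->'F'
Result: CCWFIVF


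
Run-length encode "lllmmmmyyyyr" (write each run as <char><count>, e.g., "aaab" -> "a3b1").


Input: 'lllmmmmyyyyr'
Operation: identify consecutive runs
Runs: 'lll' -> l3, 'mmmm' -> m4, 'yyyy' -> y4, 'r' -> r1
Encoded: l3m4y4r1


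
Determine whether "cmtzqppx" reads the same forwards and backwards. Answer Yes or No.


Input string: 'cmtzqppx'
Reversed: 'xppqztmc'
Compare pairs: s[0]='c' vs s[7]='x' (mismatch), s[1]='m' vs s[6]='p' (mismatch), s[2]='t' vs s[5]='p' (mismatch), s[3]='z' vs s[4]='q' (mismatch)
Palindrome: No


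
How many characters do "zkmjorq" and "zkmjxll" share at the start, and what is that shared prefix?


String 1: 'zkmjorq'
String 2: 'zkmjxll'
Compare position by position:
pos 0: 'z' vs 'z' match
pos 1: 'k' vs 'k' match
pos 2: 'm' vs 'm' match
pos 3: 'j' vs 'j' match
pos 4: 'o' vs 'x' differ -> stop
Longest common prefix: "zkmj" (length 4)


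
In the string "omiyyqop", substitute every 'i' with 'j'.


Input string: 'omiyyqop'
Operation: replace 'i' with 'j'
Positions of 'i': 2
After replacement: omjyyqop


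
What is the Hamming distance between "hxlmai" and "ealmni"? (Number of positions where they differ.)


String 1: 'hxlmai'
String 2: 'ealmni'
Compare each position: pos 0: 'h'!='e', pos 1: 'x'!='a', pos 2: 'l'=='l', pos 3: 'm'=='m', pos 4: 'a'!='n', pos 5: 'i'=='i'
Differing positions: 3
Hamming distance: 3


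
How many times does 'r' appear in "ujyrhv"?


Input string: 'ujyrhv'
Target character: 'r'
Scan each position: s[3]='r'
Matches found at indices: 3
Total: 1


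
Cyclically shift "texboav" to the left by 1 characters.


Input: 'texboav', shift = 1
Operation: split at index 1 and swap parts
Front part s[0:1] = 't'
Back part s[1:] = 'exboav'
Rotated = back + front = 'exboav' + 't'
Result: exboavt


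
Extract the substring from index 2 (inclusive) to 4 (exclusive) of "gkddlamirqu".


Input string: 'gkddlamirqu'
Operation: slice [2:4]
Extract characters: s[2]='d', s[3]='d'
Result: dd


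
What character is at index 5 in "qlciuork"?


Input string: 'qlciuork'
Operation: get character at index 5
Index mapping: s[0]='q', s[1]='l', s[2]='c', s[3]='i', s[4]='u', s[5]='o'
Result: 'o'


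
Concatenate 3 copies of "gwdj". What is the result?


Input string: 'gwdj'
Operation: repeat 3 times
Concatenation: 'gwdj' + 'gwdj' + 'gwdj'
Result: gwdjgwdjgwdj


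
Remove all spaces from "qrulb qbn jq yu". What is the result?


Input string: 'qrulb qbn jq yu'
Operation: remove all spaces
Words: 'qrulb', 'qbn', 'jq', 'yu'
Join without spaces: qrulbqbnjqyu


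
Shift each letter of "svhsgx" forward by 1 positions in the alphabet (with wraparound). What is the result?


Input: 'svhsgx', shift = 1
Operation: for each letter, (position + 1) mod 26
Mapping: 's'(18+1=19)->'t', 'v'(21+1=22)->'w', 'h'(7+1=8)->'i', 's'(18+1=19)->'t', 'g'(6+1=7)->'h', 'x'(23+1=24)->'y'
Result: twithy


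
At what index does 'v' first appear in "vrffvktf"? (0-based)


Input string: 'vrffvktf'
Target: 'v'
Scanning left to right: s[0]='v'
First match at index: 0


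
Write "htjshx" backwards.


Input string: 'htjshx'
Operation: reverse character order
Original order: 'h' -> 't' -> 'j' -> 's' -> 'h' -> 'x'
Reversed order: 'x' -> 'h' -> 's' -> 'j' -> 't' -> 'h'
Result: xhsjth


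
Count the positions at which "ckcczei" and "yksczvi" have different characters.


String 1: 'ckcczei'
String 2: 'yksczvi'
Compare each position: pos 0: 'c'!='y', pos 1: 'k'=='k', pos 2: 'c'!='s', pos 3: 'c'=='c', pos 4: 'z'=='z', pos 5: 'e'!='v', pos 6: 'i'=='i'
Differing positions: 3
Hamming distance: 3


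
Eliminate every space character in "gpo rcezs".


Input string: 'gpo rcezs'
Operation: remove all spaces
Words: 'gpo', 'rcezs'
Join without spaces: gporcezs


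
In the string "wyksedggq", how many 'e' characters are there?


Input string: 'wyksedggq'
Target character: 'e'
Scan each position: s[4]='e'
Matches found at indices: 4
Total: 1


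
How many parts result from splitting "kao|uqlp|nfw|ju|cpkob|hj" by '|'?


Input string: 'kao|uqlp|nfw|ju|cpkob|hj'
Delimiter: '|'
Split result: 'kao', 'uqlp', 'nfw', 'ju', 'cpkob', 'hj'
Number of parts: 6


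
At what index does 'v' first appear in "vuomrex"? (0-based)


Input string: 'vuomrex'
Target: 'v'
Scanning left to right: s[0]='v'
First match at index: 0


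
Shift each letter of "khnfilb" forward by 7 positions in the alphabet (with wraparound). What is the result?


Input: 'khnfilb', shift = 7
Operation: for each letter, (position + 7) mod 26
Mapping: 'k'(10+7=17)->'r', 'h'(7+7=14)->'o', 'n'(13+7=20)->'u', 'f'(5+7=12)->'m', 'i'(8+7=15)->'p', 'l'(11+7=18)->'s', 'b'(1+7=8)->'i'
Result: roumpsi


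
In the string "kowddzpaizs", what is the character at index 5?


Input string: 'kowddzpaizs'
Operation: get character at index 5
Index mapping: s[0]='k', s[1]='o', s[2]='w', s[3]='d', s[4]='d', s[5]='z'
Result: 'z'


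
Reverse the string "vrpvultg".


Input string: 'vrpvultg'
Operation: reverse character order
Original order: 'v' -> 'r' -> 'p' -> 'v' -> 'u' -> 'l' -> 't' -> 'g'
Reversed order: 'g' -> 't' -> 'l' -> 'u' -> 'v' -> 'p' -> 'r' -> 'v'
Result: gtluvprv


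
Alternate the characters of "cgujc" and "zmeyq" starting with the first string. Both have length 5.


String 1: 'cgujc'
String 2: 'zmeyq'
Operation: alternate characters
Pairs: 'c'+'z', 'g'+'m', 'u'+'e', 'j'+'y', 'c'+'q'
Result: czgmuejycq


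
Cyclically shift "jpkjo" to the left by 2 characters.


Input: 'jpkjo', shift = 2
Operation: split at index 2 and swap parts
Front part s[0:2] = 'jp'
Back part s[2:] = 'kjo'
Rotated = back + front = 'kjo' + 'jp'
Result: kjojp


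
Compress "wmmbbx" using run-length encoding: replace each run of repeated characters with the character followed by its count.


Input: 'wmmbbx'
Operation: identify consecutive runs
Runs: 'w' -> w1, 'mm' -> m2, 'bb' -> b2, 'x' -> x1
Encoded: w1m2b2x1


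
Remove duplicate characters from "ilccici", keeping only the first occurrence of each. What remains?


Input: 'ilccici'
Operation: keep first occurrence of each character
Scan: s[0]='i' new -> keep; s[1]='l' new -> keep; s[2]='c' new -> keep; s[3]='c' seen -> skip; s[4]='i' seen -> skip; s[5]='c' seen -> skip; s[6]='i' seen -> skip
Result: ilc


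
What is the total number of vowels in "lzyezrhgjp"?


Input string: 'lzyezrhgjp'
Operation: count vowels (a, e, i, o, u)
Scan: s[0]='l', s[1]='z', s[2]='y', s[3]='e' (vowel), s[4]='z', s[5]='r', s[6]='h', s[7]='g', s[8]='j', s[9]='p'
Vowels found: 1
Result: 1


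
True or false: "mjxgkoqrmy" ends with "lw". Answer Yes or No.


Input string: 'mjxgkoqrmy'
Suffix to check: 'lw'
Last 2 characters of input: 'my'
Match: False
Result: No


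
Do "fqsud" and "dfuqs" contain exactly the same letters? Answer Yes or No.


String 1: 'fqsud' -> sorted: 'dfqsu'
String 2: 'dfuqs' -> sorted: 'dfqsu'
Compare sorted forms: 'dfqsu' == 'dfqsu'
Anagram: Yes


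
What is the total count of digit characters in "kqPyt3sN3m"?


Input string: 'kqPyt3sN3m'
Operation: count digit characters (0-9)
Scan: 'k', 'q', 'P', 'y', 't', '3'(digit), 's', 'N', '3'(digit), 'm'
Digits found: 2
Result: 2


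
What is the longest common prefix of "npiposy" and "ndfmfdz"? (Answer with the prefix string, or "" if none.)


String 1: 'npiposy'
String 2: 'ndfmfdz'
Compare position by position:
pos 0: 'n' vs 'n' match
pos 1: 'p' vs 'd' differ -> stop
Longest common prefix: "n" (length 1)


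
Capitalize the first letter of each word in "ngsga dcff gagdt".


Input string: 'ngsga dcff gagdt'
Operation: capitalize first letter of each word
Word transformations: 'ngsga'->'Ngsga', 'dcff'->'Dcff', 'gagdt'->'Gagdt'
Result: Ngsga Dcff Gagdt


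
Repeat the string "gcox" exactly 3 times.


Input string: 'gcox'
Operation: repeat 3 times
Concatenation: 'gcox' + 'gcox' + 'gcox'
Result: gcoxgcoxgcox


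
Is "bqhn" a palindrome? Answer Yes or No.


Input string: 'bqhn'
Reversed: 'nhqb'
Compare pairs: s[0]='b' vs s[3]='n' (mismatch), s[1]='q' vs s[2]='h' (mismatch)
Palindrome: No


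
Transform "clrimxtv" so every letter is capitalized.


Input string: 'clrimxtv'
Operation: convert each letter to uppercase
Mapping: 'c'->'C', 'l'->'L', 'r'->'R', 'i'->'I', 'm'->'M', 'x'->'X', 't'->'T', 'v'->'V'
Result: CLRIMXTV


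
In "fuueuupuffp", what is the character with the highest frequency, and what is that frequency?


Input: 'fuueuupuffp'
Operation: tally each character
Counts: 'e':1, 'f':3, 'p':2, 'u':5
Maximum: 'u' appears 5 times


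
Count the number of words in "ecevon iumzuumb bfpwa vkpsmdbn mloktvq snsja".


Input string: 'ecevon iumzuumb bfpwa vkpsmdbn mloktvq snsja'
Operation: split by spaces
Words found: 'ecevon', 'iumzuumb', 'bfpwa', 'vkpsmdbn', 'mloktvq', 'snsja'
Word count: 6


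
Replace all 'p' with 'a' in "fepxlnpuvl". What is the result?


Input string: 'fepxlnpuvl'
Operation: replace 'p' with 'a'
Positions of 'p': 2, 6
After replacement: feaxlnauvl


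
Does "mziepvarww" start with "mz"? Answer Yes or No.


Input string: 'mziepvarww'
Prefix to check: 'mz'
First 2 characters of input: 'mz'
Match: True
Result: Yes


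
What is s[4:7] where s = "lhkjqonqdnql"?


Input string: 'lhkjqonqdnql'
Operation: slice [4:7]
Extract characters: s[4]='q', s[5]='o', s[6]='n'
Result: qon


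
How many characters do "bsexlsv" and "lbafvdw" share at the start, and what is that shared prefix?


String 1: 'bsexlsv'
String 2: 'lbafvdw'
Compare position by position:
pos 0: 'b' vs 'l' differ -> stop
Longest common prefix: "" (length 0)


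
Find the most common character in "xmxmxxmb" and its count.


Input: 'xmxmxxmb'
Operation: tally each character
Counts: 'b':1, 'm':3, 'x':4
Maximum: 'x' appears 4 times


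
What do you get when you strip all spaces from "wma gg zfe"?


Input string: 'wma gg zfe'
Operation: remove all spaces
Words: 'wma', 'gg', 'zfe'
Join without spaces: wmaggzfe


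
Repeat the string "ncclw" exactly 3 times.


Input string: 'ncclw'
Operation: repeat 3 times
Concatenation: 'ncclw' + 'ncclw' + 'ncclw'
Result: ncclwncclwncclw


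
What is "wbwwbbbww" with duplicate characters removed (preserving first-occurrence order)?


Input: 'wbwwbbbww'
Operation: keep first occurrence of each character
Scan: s[0]='w' new -> keep; s[1]='b' new -> keep; s[2]='w' seen -> skip; s[3]='w' seen -> skip; s[4]='b' seen -> skip; s[5]='b' seen -> skip; s[6]='b' seen -> skip; s[7]='w' seen -> skip; s[8]='w' seen -> skip
Result: wb


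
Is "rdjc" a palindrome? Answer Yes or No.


Input string: 'rdjc'
Reversed: 'cjdr'
Compare pairs: s[0]='r' vs s[3]='c' (mismatch), s[1]='d' vs s[2]='j' (mismatch)
Palindrome: No


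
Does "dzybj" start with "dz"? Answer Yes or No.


Input string: 'dzybj'
Prefix to check: 'dz'
First 2 characters of input: 'dz'
Match: True
Result: Yes


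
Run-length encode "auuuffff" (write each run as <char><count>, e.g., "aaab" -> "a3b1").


Input: 'auuuffff'
Operation: identify consecutive runs
Runs: 'a' -> a1, 'uuu' -> u3, 'ffff' -> f4
Encoded: a1u3f4


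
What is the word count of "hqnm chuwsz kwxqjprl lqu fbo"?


Input string: 'hqnm chuwsz kwxqjprl lqu fbo'
Operation: split by spaces
Words found: 'hqnm', 'chuwsz', 'kwxqjprl', 'lqu', 'fbo'
Word count: 5


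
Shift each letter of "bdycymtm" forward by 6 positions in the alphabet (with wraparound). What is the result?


Input: 'bdycymtm', shift = 6
Operation: for each letter, (position + 6) mod 26
Mapping: 'b'(1+6=7)->'h', 'd'(3+6=9)->'j', 'y'(24+6=30, 30 mod 26=4)->'e', 'c'(2+6=8)->'i', 'y'(24+6=30, 30 mod 26=4)->'e', 'm'(12+6=18)->'s', 't'(19+6=25)->'z', 'm'(12+6=18)->'s'
Result: hjeieszs


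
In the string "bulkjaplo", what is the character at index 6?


Input string: 'bulkjaplo'
Operation: get character at index 6
Index mapping: s[0]='b', s[1]='u', s[2]='l', s[3]='k', s[4]='j', s[5]='a', s[6]='p'
Result: 'p'


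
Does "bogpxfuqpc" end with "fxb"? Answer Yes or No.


Input string: 'bogpxfuqpc'
Suffix to check: 'fxb'
Last 3 characters of input: 'qpc'
Match: False
Result: No


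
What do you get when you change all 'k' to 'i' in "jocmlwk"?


Input string: 'jocmlwk'
Operation: replace 'k' with 'i'
Positions of 'k': 6
After replacement: jocmlwi


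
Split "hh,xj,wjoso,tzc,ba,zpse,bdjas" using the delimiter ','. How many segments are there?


Input string: 'hh,xj,wjoso,tzc,ba,zpse,bdjas'
Delimiter: ','
Split result: 'hh', 'xj', 'wjoso', 'tzc', 'ba', 'zpse', 'bdjas'
Number of parts: 7


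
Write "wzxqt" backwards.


Input string: 'wzxqt'
Operation: reverse character order
Original order: 'w' -> 'z' -> 'x' -> 'q' -> 't'
Reversed order: 't' -> 'q' -> 'x' -> 'z' -> 'w'
Result: tqxzw


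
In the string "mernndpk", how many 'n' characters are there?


Input string: 'mernndpk'
Target character: 'n'
Scan each position: s[3]='n', s[4]='n'
Matches found at indices: 3, 4
Total: 2


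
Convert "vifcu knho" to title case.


Input string: 'vifcu knho'
Operation: capitalize first letter of each word
Word transformations: 'vifcu'->'Vifcu', 'knho'->'Knho'
Result: Vifcu Knho


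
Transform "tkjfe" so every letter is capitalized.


Input string: 'tkjfe'
Operation: convert each letter to uppercase
Mapping: 't'->'T', 'k'->'K', 'j'->'J', 'f'->'F', 'e'->'E'
Result: TKJFE


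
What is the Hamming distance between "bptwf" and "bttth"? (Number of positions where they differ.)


String 1: 'bptwf'
String 2: 'bttth'
Compare each position: pos 0: 'b'=='b', pos 1: 'p'!='t', pos 2: 't'=='t', pos 3: 'w'!='t', pos 4: 'f'!='h'
Differing positions: 3
Hamming distance: 3


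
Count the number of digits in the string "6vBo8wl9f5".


Input string: '6vBo8wl9f5'
Operation: count digit characters (0-9)
Scan: '6'(digit), 'v', 'B', 'o', '8'(digit), 'w', 'l', '9'(digit), 'f', '5'(digit)
Digits found: 4
Result: 4


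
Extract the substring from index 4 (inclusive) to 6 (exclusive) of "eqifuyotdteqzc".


Input string: 'eqifuyotdteqzc'
Operation: slice [4:6]
Extract characters: s[4]='u', s[5]='y'
Result: uy


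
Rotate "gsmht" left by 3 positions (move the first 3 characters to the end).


Input: 'gsmht', shift = 3
Operation: split at index 3 and swap parts
Front part s[0:3] = 'gsm'
Back part s[3:] = 'ht'
Rotated = back + front = 'ht' + 'gsm'
Result: htgsm


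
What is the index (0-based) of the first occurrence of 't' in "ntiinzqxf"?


Input string: 'ntiinzqxf'
Target: 't'
Scanning left to right: s[0]='n', s[1]='t'
First match at index: 1


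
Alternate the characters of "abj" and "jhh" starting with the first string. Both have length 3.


String 1: 'abj'
String 2: 'jhh'
Operation: alternate characters
Pairs: 'a'+'j', 'b'+'h', 'j'+'h'
Result: ajbhjh


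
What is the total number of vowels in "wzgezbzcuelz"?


Input string: 'wzgezbzcuelz'
Operation: count vowels (a, e, i, o, u)
Scan: s[0]='w', s[1]='z', s[2]='g', s[3]='e' (vowel), s[4]='z', s[5]='b', s[6]='z', s[7]='c', s[8]='u' (vowel), s[9]='e' (vowel), s[10]='l', s[11]='z'
Vowels found: 3
Result: 3


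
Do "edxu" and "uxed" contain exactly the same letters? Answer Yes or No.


String 1: 'edxu' -> sorted: 'deux'
String 2: 'uxed' -> sorted: 'deux'
Compare sorted forms: 'deux' == 'deux'
Anagram: Yes


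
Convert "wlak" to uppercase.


Input string: 'wlak'
Operation: convert each letter to uppercase
Mapping: 'w'->'W', 'l'->'L', 'a'->'A', 'k'->'K'
Result: WLAK


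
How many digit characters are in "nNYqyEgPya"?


Input string: 'nNYqyEgPya'
Operation: count digit characters (0-9)
Scan: 'n', 'N', 'Y', 'q', 'y', 'E', 'g', 'P', 'y', 'a'
Digits found: 0
Result: 0


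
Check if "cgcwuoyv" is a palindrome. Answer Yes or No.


Input string: 'cgcwuoyv'
Reversed: 'vyouwcgc'
Compare pairs: s[0]='c' vs s[7]='v' (mismatch), s[1]='g' vs s[6]='y' (mismatch), s[2]='c' vs s[5]='o' (mismatch), s[3]='w' vs s[4]='u' (mismatch)
Palindrome: No


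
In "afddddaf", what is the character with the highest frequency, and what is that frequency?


Input: 'afddddaf'
Operation: tally each character
Counts: 'a':2, 'd':4, 'f':2
Maximum: 'd' appears 4 times


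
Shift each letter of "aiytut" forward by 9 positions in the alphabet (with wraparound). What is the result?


Input: 'aiytut', shift = 9
Operation: for each letter, (position + 9) mod 26
Mapping: 'a'(0+9=9)->'j', 'i'(8+9=17)->'r', 'y'(24+9=33, 33 mod 26=7)->'h', 't'(19+9=28, 28 mod 26=2)->'c', 'u'(20+9=29, 29 mod 26=3)->'d', 't'(19+9=28, 28 mod 26=2)->'c'
Result: jrhcdc


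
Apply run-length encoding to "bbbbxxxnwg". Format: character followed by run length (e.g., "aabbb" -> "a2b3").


Input: 'bbbbxxxnwg'
Operation: identify consecutive runs
Runs: 'bbbb' -> b4, 'xxx' -> x3, 'n' -> n1, 'w' -> w1, 'g' -> g1
Encoded: b4x3n1w1g1


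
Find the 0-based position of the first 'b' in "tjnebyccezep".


Input string: 'tjnebyccezep'
Target: 'b'
Scanning left to right: s[0]='t', s[1]='j', s[2]='n', s[3]='e', s[4]='b'
First match at index: 4


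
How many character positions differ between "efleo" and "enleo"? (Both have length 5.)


String 1: 'efleo'
String 2: 'enleo'
Compare each position: pos 0: 'e'=='e', pos 1: 'f'!='n', pos 2: 'l'=='l', pos 3: 'e'=='e', pos 4: 'o'=='o'
Differing positions: 1
Hamming distance: 1


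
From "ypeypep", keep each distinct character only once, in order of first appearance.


Input: 'ypeypep'
Operation: keep first occurrence of each character
Scan: s[0]='y' new -> keep; s[1]='p' new -> keep; s[2]='e' new -> keep; s[3]='y' seen -> skip; s[4]='p' seen -> skip; s[5]='e' seen -> skip; s[6]='p' seen -> skip
Result: ype


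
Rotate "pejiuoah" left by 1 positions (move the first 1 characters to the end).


Input: 'pejiuoah', shift = 1
Operation: split at index 1 and swap parts
Front part s[0:1] = 'p'
Back part s[1:] = 'ejiuoah'
Rotated = back + front = 'ejiuoah' + 'p'
Result: ejiuoahp


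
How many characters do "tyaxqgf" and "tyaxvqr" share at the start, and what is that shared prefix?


String 1: 'tyaxqgf'
String 2: 'tyaxvqr'
Compare position by position:
pos 0: 't' vs 't' match
pos 1: 'y' vs 'y' match
pos 2: 'a' vs 'a' match
pos 3: 'x' vs 'x' match
pos 4: 'q' vs 'v' differ -> stop
Longest common prefix: "tyax" (length 4)


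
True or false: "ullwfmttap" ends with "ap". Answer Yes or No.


Input string: 'ullwfmttap'
Suffix to check: 'ap'
Last 2 characters of input: 'ap'
Match: True
Result: Yes


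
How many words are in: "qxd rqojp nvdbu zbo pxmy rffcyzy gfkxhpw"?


Input string: 'qxd rqojp nvdbu zbo pxmy rffcyzy gfkxhpw'
Operation: split by spaces
Words found: 'qxd', 'rqojp', 'nvdbu', 'zbo', 'pxmy', 'rffcyzy', 'gfkxhpw'
Word count: 7


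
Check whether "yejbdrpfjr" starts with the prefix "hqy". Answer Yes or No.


Input string: 'yejbdrpfjr'
Prefix to check: 'hqy'
First 3 characters of input: 'yej'
Match: False
Result: No


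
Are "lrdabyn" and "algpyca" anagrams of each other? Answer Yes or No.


String 1: 'lrdabyn' -> sorted: 'abdlnry'
String 2: 'algpyca' -> sorted: 'aacglpy'
Compare sorted forms: 'abdlnry' != 'aacglpy'
Anagram: No


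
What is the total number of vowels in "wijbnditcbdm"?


Input string: 'wijbnditcbdm'
Operation: count vowels (a, e, i, o, u)
Scan: s[0]='w', s[1]='i' (vowel), s[2]='j', s[3]='b', s[4]='n', s[5]='d', s[6]='i' (vowel), s[7]='t', s[8]='c', s[9]='b', s[10]='d', s[11]='m'
Vowels found: 2
Result: 2


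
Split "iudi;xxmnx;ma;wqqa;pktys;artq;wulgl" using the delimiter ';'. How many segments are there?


Input string: 'iudi;xxmnx;ma;wqqa;pktys;artq;wulgl'
Delimiter: ';'
Split result: 'iudi', 'xxmnx', 'ma', 'wqqa', 'pktys', 'artq', 'wulgl'
Number of parts: 7


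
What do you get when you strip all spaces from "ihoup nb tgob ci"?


Input string: 'ihoup nb tgob ci'
Operation: remove all spaces
Words: 'ihoup', 'nb', 'tgob', 'ci'
Join without spaces: ihoupnbtgobci


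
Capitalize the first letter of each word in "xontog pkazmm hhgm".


Input string: 'xontog pkazmm hhgm'
Operation: capitalize first letter of each word
Word transformations: 'xontog'->'Xontog', 'pkazmm'->'Pkazmm', 'hhgm'->'Hhgm'
Result: Xontog Pkazmm Hhgm


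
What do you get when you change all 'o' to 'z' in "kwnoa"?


Input string: 'kwnoa'
Operation: replace 'o' with 'z'
Positions of 'o': 3
After replacement: kwnza


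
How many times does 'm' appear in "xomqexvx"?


Input string: 'xomqexvx'
Target character: 'm'
Scan each position: s[2]='m'
Matches found at indices: 2
Total: 1


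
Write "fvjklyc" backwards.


Input string: 'fvjklyc'
Operation: reverse character order
Original order: 'f' -> 'v' -> 'j' -> 'k' -> 'l' -> 'y' -> 'c'
Reversed order: 'c' -> 'y' -> 'l' -> 'k' -> 'j' -> 'v' -> 'f'
Result: cylkjvf


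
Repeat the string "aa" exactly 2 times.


Input string: 'aa'
Operation: repeat 2 times
Concatenation: 'aa' + 'aa'
Result: aaaa


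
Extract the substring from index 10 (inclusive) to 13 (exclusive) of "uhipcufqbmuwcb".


Input string: 'uhipcufqbmuwcb'
Operation: slice [10:13]
Extract characters: s[10]='u', s[11]='w', s[12]='c'
Result: uwc


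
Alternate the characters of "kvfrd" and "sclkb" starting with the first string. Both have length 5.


String 1: 'kvfrd'
String 2: 'sclkb'
Operation: alternate characters
Pairs: 'k'+'s', 'v'+'c', 'f'+'l', 'r'+'k', 'd'+'b'
Result: ksvcflrkdb


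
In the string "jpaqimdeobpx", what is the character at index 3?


Input string: 'jpaqimdeobpx'
Operation: get character at index 3
Index mapping: s[0]='j', s[1]='p', s[2]='a', s[3]='q'
Result: 'q'


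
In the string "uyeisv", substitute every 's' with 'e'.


Input string: 'uyeisv'
Operation: replace 's' with 'e'
Positions of 's': 4
After replacement: uyeiev


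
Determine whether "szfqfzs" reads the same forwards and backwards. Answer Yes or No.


Input string: 'szfqfzs'
Reversed: 'szfqfzs'
Compare pairs: s[0]='s' vs s[6]='s' (match), s[1]='z' vs s[5]='z' (match), s[2]='f' vs s[4]='f' (match)
Palindrome: Yes


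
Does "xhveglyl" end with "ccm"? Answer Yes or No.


Input string: 'xhveglyl'
Suffix to check: 'ccm'
Last 3 characters of input: 'lyl'
Match: False
Result: No


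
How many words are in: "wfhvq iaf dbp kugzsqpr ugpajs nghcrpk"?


Input string: 'wfhvq iaf dbp kugzsqpr ugpajs nghcrpk'
Operation: split by spaces
Words found: 'wfhvq', 'iaf', 'dbp', 'kugzsqpr', 'ugpajs', 'nghcrpk'
Word count: 6


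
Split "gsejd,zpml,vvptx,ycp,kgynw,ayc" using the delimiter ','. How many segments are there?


Input string: 'gsejd,zpml,vvptx,ycp,kgynw,ayc'
Delimiter: ','
Split result: 'gsejd', 'zpml', 'vvptx', 'ycp', 'kgynw', 'ayc'
Number of parts: 6
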